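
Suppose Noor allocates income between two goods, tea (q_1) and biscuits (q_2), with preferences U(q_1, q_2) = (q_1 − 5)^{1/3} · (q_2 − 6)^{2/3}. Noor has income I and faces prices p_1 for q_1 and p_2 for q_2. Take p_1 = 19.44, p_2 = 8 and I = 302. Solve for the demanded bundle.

q_1* = 7.6886, q_2* = 19.0667

Let q_1' = q_1−5, q_2' = q_2−6. MRS = (1/2)·q_2'/q_1' = p_1/p_2.
Substituting into the budget: q_1* = 5 + 1/3·(I − 5·p_1 − 6·p_2)/p_1, and q_2* = 6 + 2/3·(…)/p_2.
Discretionary income = 302 − 5·19.44 − 6·8 = 156.8; q_1* = 5 + 1/3·156.8/19.44 = 7.6886; q_2* = 6 + 2/3·156.8/8 = 19.0667.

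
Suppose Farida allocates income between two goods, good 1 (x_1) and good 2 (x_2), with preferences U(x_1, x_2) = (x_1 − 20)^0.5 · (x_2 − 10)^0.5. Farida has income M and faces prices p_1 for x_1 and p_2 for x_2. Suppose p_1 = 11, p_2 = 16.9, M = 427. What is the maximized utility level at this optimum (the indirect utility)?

V = 1.3935

Let x_1' = x_1−20, x_2' = x_2−10. MRS = x_2'/x_1' = p_1/p_2.
After buying the subsistence bundle (20, 10), a share 0.5 of the remaining income goes to x_1: x_1* = 20 + 0.5·(M − 20p_1 − 10p_2)/p_1.
Discretionary income = 427 − 20·11 − 10·16.9 = 38; x_1* = 20 + 0.5·38/11 = 21.7273; x_2* = 10 + 0.5·38/16.9 = 11.1243.
Utility at the optimum: U(21.7273, 11.1243) = 1.3935.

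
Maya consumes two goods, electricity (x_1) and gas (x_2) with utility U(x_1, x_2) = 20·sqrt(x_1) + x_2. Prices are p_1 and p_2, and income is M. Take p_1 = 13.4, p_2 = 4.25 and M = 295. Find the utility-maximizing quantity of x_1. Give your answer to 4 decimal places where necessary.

Set MRS = p_1/p_2: 10·x_1^(−1/2) = p_1/p_2.
Solve: √x_1 = 10·p_2/p_1, so x_1*(p_1,p_2) = (10·p_2/p_1)², and x_2* = (M − p_1·x_1*)/p_2.
Plugging in: x_1* = (10·4.25/13.4)² = 10.0593.

x_1* = 10.0593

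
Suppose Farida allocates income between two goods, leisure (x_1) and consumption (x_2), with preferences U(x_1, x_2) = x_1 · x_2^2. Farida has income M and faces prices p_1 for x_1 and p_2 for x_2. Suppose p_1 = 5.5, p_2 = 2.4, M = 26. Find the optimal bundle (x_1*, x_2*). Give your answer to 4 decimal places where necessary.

MU_x_1/MU_x_2 = (x_2)/(2·x_1); tangency sets this equal to p_1/p_2.
Rearranging, p_2·x_2 = 2·p_1·x_1. Substituting into the budget gives p_1·x_1·(1 + 2) = M.
Demand: x_1*(p_1,p_2,M) = 1/3·M/p_1 and x_2* = 2/3·M/p_2.
At p_1=5.5, p_2=2.4, M=26: x_1* = 1/3·26/5.5 = 1.5758, x_2* = 7.2222.

x_1* = 1.5758, x_2* = 7.2222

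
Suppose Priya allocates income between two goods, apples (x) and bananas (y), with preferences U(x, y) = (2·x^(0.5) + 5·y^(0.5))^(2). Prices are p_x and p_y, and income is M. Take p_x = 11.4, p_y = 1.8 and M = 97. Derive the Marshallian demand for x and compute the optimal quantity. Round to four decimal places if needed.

MU_x ∝ 2·x^(-0.5), MU_y ∝ 5·y^(-0.5), so MRS = (2/5)·(y/x)^(0.5) = p_x/p_y.
Solve for the ratio: y/x = [(5/2)·p_x/p_y]^(2).
Substitute y = (y/x)·x into the budget: x* = M/(p_x + p_y·(y/x)).
Numerically y/x = 250.694444, so x* = 97/(11.4 + 1.8·250.694444) = 0.2097.

x* = 0.2097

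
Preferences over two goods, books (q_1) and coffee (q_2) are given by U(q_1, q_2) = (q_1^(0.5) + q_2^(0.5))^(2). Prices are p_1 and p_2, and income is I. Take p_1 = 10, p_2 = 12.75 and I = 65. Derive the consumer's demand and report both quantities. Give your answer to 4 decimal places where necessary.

q_1* = 3.6429, q_2* = 2.2409

MU_q_1 ∝ q_1^(-0.5), MU_q_2 ∝ q_2^(-0.5), so MRS = (q_2/q_1)^(0.5) = p_1/p_2.
Hence q_2/q_1 = (p_1/p_2)^(1/(0.5)), i.e. raised to the 2 power.
Substitute q_2 = (q_2/q_1)·q_1 into the budget: q_1* = I/(p_1 + p_2·(q_2/q_1)).
Numerically q_2/q_1 = 0.615148, so q_1* = 65/(10 + 12.75·0.615148) = 3.6429 and q_2* = 0.615148·3.6429 = 2.2409.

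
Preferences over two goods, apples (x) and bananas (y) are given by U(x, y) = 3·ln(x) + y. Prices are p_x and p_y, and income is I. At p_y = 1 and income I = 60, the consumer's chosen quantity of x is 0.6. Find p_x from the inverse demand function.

p_x = 5

MU_x = 3/x, MU_y = 1. Tangency: 3/x = p_x/p_y.
So x*(p_x,p_y) = 3·p_y/p_x, independent of income; and y* = (I − 3·p_y)/p_y.
Set x* = 0.6 in the demand function and solve for p_x: p_x = 5.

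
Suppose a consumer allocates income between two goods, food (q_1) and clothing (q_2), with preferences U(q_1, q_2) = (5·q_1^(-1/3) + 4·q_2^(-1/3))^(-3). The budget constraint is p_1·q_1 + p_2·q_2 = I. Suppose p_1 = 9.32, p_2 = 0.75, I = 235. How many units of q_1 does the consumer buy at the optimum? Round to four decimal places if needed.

q_1* = 17.383

MRS = MU_q_1/MU_q_2 = (5/4)·(q_2/q_1)^(4/3). Set equal to p_1/p_2.
Hence q_2/q_1 = ((4/5)·p_1/p_2)^(1/(4/3)), i.e. raised to the 0.75 power.
With the ratio pinned down, the budget gives q_1* = I/(p_1 + p_2·(q_2/q_1)) and q_2* = (q_2/q_1)·q_1*.
Numerically q_2/q_1 = 5.598652, so q_1* = 235/(9.32 + 0.75·5.598652) = 17.383.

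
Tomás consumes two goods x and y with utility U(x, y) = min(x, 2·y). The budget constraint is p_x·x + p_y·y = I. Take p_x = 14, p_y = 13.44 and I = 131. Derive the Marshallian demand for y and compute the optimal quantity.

With perfect complements, no substitution: consume in ratio x:y = 2:1.
Budget: p_x·x + p_y·(1/2)·x = I, so (2·p_x + p_y)·x = 2·I.
Demand: x*(p_x,p_y,I) = 2·I/(2·p_x + p_y), y* = I/(2·p_x + p_y).
Here 2·14 + 13.44 = 41.44, giving y* = 3.1612.

y* = 3.1612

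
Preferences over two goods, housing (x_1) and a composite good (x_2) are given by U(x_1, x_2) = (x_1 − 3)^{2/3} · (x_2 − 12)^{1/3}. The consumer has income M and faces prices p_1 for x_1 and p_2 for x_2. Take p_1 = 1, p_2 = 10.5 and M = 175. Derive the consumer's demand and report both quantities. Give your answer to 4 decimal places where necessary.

x_1* = 33.6667, x_2* = 13.4603

Substituting into the budget: x_1* = 3 + 2/3·(M − 3·p_1 − 12·p_2)/p_1, and x_2* = 12 + 1/3·(…)/p_2.
Discretionary income = 175 − 3·1 − 12·10.5 = 46; x_1* = 3 + 2/3·46/1 = 33.6667; x_2* = 12 + 1/3·46/10.5 = 13.4603.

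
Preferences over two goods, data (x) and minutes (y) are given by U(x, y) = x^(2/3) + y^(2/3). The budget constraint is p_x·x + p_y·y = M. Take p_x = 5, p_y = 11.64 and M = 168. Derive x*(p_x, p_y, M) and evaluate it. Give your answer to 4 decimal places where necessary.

x* = 28.366

From the CES first-order condition, (y/x)^(1/3) = p_x/p_y.
Hence y/x = (p_x/p_y)^(1/(1/3)), i.e. raised to the 3 power.
With the ratio pinned down, the budget gives x* = M/(p_x + p_y·(y/x)) and y* = (y/x)·x*.
Numerically y/x = 0.079259, so x* = 168/(5 + 11.64·0.079259) = 28.366.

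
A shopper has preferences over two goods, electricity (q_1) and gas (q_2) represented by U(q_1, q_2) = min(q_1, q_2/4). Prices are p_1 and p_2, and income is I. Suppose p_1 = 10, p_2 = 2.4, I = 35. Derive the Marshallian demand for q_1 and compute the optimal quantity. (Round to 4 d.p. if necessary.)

Leontief preferences: the optimum is at the kink where q_1/1 = q_2/4, i.e. q_2 = 4·q_1.
Budget: p_1·q_1 + p_2·4·q_1 = I, so (p_1 + 4·p_2)·q_1 = I.
Demand: q_1*(p_1,p_2,I) = I/(p_1 + 4·p_2), q_2* = 4·I/(p_1 + 4·p_2).
Here 10 + 4·2.4 = 19.6, giving q_1* = 1.7857.

q_1* = 1.7857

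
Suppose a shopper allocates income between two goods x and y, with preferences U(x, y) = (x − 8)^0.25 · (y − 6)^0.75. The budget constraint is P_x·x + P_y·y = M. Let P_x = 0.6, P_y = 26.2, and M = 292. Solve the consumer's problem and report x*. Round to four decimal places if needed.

This is Cobb-Douglas in (x−8, y−6): tangency gives 0.25·P_y·(y−6) = 0.75·P_x·(x−8).
Substituting into the budget: x* = 8 + 0.25·(M − 8·P_x − 6·P_y)/P_x, and y* = 6 + 0.75·(…)/P_y.
Discretionary income = 292 − 8·0.6 − 6·26.2 = 130; x* = 8 + 0.25·130/0.6 = 62.1667.

x* = 62.1667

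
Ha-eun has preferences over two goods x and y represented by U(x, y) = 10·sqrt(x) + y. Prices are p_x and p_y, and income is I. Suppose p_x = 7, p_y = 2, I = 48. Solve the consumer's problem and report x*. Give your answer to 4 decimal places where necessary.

Solve: √x = 5·p_y/p_x, so x*(p_x,p_y) = (5·p_y/p_x)², and y* = (I − p_x·x*)/p_y.
Plugging in: x* = (5·2/7)² = 2.0408.

x* = 2.0408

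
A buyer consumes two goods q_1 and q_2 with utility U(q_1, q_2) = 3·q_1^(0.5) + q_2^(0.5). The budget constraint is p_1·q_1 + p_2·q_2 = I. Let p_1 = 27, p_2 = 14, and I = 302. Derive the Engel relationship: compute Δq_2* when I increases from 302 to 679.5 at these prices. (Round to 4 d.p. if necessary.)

Δq_2* = 4.7584

MU_q_1 ∝ 3·q_1^(-0.5), MU_q_2 ∝ q_2^(-0.5), so MRS = 3·(q_2/q_1)^(0.5) = p_1/p_2.
Hence q_2/q_1 = ((1/3)·p_1/p_2)^(1/(0.5)), i.e. raised to the 2 power.
With the ratio pinned down, the budget gives q_1* = I/(p_1 + p_2·(q_2/q_1)) and q_2* = (q_2/q_1)·q_1*.
Numerically q_2/q_1 = 0.413265, so q_1* = 302/(27 + 14·0.413265) = 9.2113 and q_2* = 0.413265·9.2113 = 3.8067.
At I' = 679.5: q_2* = 8.5651. Change: 8.5651 − 3.8067 = 4.7584.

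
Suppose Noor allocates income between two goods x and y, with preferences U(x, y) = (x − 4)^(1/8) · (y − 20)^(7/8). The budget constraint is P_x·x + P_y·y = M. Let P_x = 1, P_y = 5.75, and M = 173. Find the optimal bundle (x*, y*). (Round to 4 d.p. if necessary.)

x* = 10.75, y* = 28.2174

This is Cobb-Douglas in (x−4, y−20): tangency gives 0.125·P_y·(y−20) = 0.875·P_x·(x−4).
After buying the subsistence bundle (4, 20), a share 0.125 of the remaining income goes to x: x* = 4 + 0.125·(M − 4P_x − 20P_y)/P_x.
Discretionary income = 173 − 4·1 − 20·5.75 = 54; x* = 4 + 0.125·54/1 = 10.75; y* = 20 + 0.875·54/5.75 = 28.2174.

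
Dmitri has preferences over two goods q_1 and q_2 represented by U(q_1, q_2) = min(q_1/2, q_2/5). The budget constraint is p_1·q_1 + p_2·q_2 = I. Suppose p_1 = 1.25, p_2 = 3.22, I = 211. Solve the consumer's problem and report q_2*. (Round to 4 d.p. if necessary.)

q_2* = 56.7204

Leontief preferences: the optimum is at the kink where q_1/2 = q_2/5, i.e. q_2 = (5/2)·q_1.
Budget: p_1·q_1 + p_2·(5/2)·q_1 = I, so (2·p_1 + 5·p_2)·q_1 = 2·I.
Demand: q_1*(p_1,p_2,I) = 2·I/(2·p_1 + 5·p_2), q_2* = 5·I/(2·p_1 + 5·p_2).
Here 2·1.25 + 5·3.22 = 18.6, giving q_2* = 56.7204.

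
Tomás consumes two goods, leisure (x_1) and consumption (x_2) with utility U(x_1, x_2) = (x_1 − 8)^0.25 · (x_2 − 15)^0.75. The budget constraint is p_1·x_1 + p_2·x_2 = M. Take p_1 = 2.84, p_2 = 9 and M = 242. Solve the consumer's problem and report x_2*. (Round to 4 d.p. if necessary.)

x_2* = 22.0233

After buying the subsistence bundle (8, 15), a share 0.25 of the remaining income goes to x_1: x_1* = 8 + 0.25·(M − 8p_1 − 15p_2)/p_1.
Discretionary income = 242 − 8·2.84 − 15·9 = 84.28; x_2* = 15 + 0.75·84.28/9 = 22.0233.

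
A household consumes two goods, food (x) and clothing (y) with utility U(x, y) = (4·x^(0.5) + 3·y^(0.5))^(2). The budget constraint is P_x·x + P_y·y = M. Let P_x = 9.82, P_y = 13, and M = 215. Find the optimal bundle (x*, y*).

x* = 15.3653, y* = 4.9317

With the ratio pinned down, the budget gives x* = M/(P_x + P_y·(y/x)) and y* = (y/x)·x*.
Numerically y/x = 0.320966, so x* = 215/(9.82 + 13·0.320966) = 15.3653 and y* = 0.320966·15.3653 = 4.9317.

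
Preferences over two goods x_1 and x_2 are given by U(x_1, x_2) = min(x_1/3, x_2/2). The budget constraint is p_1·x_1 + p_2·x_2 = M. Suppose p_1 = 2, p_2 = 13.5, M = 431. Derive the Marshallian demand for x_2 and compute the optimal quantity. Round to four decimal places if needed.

With perfect complements, no substitution: consume in ratio x_1:x_2 = 3:2.
Budget: p_1·x_1 + p_2·(2/3)·x_1 = M, so (3·p_1 + 2·p_2)·x_1 = 3·M.
Demand: x_1*(p_1,p_2,M) = 3·M/(3·p_1 + 2·p_2), x_2* = 2·M/(3·p_1 + 2·p_2).
Here 3·2 + 2·13.5 = 33, giving x_2* = 26.1212.

x_2* = 26.1212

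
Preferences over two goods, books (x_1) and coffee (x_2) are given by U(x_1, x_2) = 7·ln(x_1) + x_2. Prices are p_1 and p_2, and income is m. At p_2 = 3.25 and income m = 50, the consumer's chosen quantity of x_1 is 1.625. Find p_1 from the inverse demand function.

Set MRS = p_1/p_2: (7/x_1)/1 = p_1/p_2.
So x_1*(p_1,p_2) = 7·p_2/p_1, independent of income; and x_2* = (m − 7·p_2)/p_2.
Set x_1* = 1.625 in the demand function and solve for p_1: p_1 = 14.

p_1 = 14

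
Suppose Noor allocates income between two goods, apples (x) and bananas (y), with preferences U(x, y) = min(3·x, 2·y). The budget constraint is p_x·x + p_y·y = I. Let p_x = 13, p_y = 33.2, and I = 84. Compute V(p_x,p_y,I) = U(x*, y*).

V = 4.0127

Leontief preferences: the optimum is at the kink where x/2 = y/3, i.e. y = (3/2)·x.
Budget: p_x·x + p_y·(3/2)·x = I, so (2·p_x + 3·p_y)·x = 2·I.
Demand: x*(p_x,p_y,I) = 2·I/(2·p_x + 3·p_y), y* = 3·I/(2·p_x + 3·p_y).
Here 2·13 + 3·33.2 = 125.6, giving x* = 1.3376 and y* = 2.0064.
Utility at the optimum: U(1.3376, 2.0064) = 4.0127.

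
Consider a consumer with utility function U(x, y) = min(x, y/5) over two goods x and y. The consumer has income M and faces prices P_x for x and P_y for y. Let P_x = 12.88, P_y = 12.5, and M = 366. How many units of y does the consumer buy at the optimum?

y* = 24.277

Demand: x*(P_x,P_y,M) = M/(P_x + 5·P_y), y* = 5·M/(P_x + 5·P_y).
Here 12.88 + 5·12.5 = 75.38, giving y* = 24.277.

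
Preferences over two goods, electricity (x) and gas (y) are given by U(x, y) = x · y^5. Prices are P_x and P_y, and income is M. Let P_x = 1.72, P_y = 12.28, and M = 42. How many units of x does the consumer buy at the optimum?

Demand: x*(P_x,P_y,M) = 1/6·M/P_x and y* = 5/6·M/P_y.
At P_x=1.72, P_y=12.28, M=42: x* = 1/6·42/1.72 = 4.0698.

x* = 4.0698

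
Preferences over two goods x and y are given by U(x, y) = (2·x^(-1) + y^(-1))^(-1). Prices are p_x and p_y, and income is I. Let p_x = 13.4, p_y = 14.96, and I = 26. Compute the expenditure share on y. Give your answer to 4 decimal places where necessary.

share on y = 0.4276

MRS = MU_x/MU_y = 2·(y/x)^(2). Set equal to p_x/p_y.
Hence y/x = ((1/2)·p_x/p_y)^(1/(2)), i.e. raised to the 0.5 power.
With the ratio pinned down, the budget gives x* = I/(p_x + p_y·(y/x)) and y* = (y/x)·x*.
Numerically y/x = 0.669224, so x* = 26/(13.4 + 14.96·0.669224) = 1.1106 and y* = 0.669224·1.1106 = 0.7432.
Expenditure on y: 14.96·0.7432 = 11.1185; share = 0.4276.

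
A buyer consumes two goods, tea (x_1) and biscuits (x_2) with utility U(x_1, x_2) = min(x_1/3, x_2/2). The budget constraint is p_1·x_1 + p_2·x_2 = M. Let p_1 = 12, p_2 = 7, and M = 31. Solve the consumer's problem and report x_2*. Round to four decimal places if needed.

x_2* = 1.24

With perfect complements, no substitution: consume in ratio x_1:x_2 = 3:2.
Budget: p_1·x_1 + p_2·(2/3)·x_1 = M, so (3·p_1 + 2·p_2)·x_1 = 3·M.
Demand: x_1*(p_1,p_2,M) = 3·M/(3·p_1 + 2·p_2), x_2* = 2·M/(3·p_1 + 2·p_2).
Here 3·12 + 2·7 = 50, giving x_2* = 1.24.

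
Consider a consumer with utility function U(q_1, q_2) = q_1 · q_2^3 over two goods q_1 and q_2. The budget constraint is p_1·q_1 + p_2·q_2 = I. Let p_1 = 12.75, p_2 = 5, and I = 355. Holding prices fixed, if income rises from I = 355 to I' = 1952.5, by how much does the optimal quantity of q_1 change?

Δq_1* = 31.3235

At p_1=12.75, p_2=5, I=355: q_1* = 0.25·355/12.75 = 6.9608.
At I' = 1952.5: q_1* = 38.2843. Change: 38.2843 − 6.9608 = 31.3235.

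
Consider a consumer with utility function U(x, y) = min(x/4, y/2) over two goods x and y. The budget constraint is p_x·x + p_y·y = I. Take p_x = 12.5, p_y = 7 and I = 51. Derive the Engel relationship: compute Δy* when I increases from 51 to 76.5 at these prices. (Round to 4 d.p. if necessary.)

Demand: x*(p_x,p_y,I) = 4·I/(4·p_x + 2·p_y), y* = 2·I/(4·p_x + 2·p_y).
Here 4·12.5 + 2·7 = 64, giving y* = 1.5938.
At I' = 76.5: y* = 2.3906. Change: 2.3906 − 1.5938 = 0.7969.

Δy* = 0.7969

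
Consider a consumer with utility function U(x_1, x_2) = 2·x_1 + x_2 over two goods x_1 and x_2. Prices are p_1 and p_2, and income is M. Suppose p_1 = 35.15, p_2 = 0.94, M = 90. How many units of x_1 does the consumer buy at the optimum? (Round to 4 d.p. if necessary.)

x_1* = 0

Linear utility — the consumer picks whichever good has higher MU/price: 2/35.15 = 0.0569 vs 1/0.94 = 1.0638.
x_2 gives more utility per dollar, so spend all income on x_2: x_2* = M/p_2, x_1* = 0.
Numerically: x_1* = 0, x_2* = 95.7447.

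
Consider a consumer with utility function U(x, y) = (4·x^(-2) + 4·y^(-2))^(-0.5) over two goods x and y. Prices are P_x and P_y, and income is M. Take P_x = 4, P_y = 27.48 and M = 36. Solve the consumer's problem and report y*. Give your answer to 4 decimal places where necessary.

From the CES first-order condition, (y/x)^(3) = P_x/P_y.
Hence y/x = (P_x/P_y)^(1/(3)), i.e. raised to the 1/3 power.
Substitute y = (y/x)·x into the budget: x* = M/(P_x + P_y·(y/x)).
Numerically y/x = 0.526035, so x* = 36/(4 + 27.48·0.526035) = 1.9506 and y* = 0.526035·1.9506 = 1.0261.

y* = 1.0261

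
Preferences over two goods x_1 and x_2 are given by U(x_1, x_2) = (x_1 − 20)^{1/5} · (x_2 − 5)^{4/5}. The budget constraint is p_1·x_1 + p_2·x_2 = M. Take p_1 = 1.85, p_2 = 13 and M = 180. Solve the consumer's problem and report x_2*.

x_2* = 9.8

This is Cobb-Douglas in (x_1−20, x_2−5): tangency gives 0.2·p_2·(x_2−5) = 0.8·p_1·(x_1−20).
Substituting into the budget: x_1* = 20 + 0.2·(M − 20·p_1 − 5·p_2)/p_1, and x_2* = 5 + 0.8·(…)/p_2.
Discretionary income = 180 − 20·1.85 − 5·13 = 78; x_2* = 5 + 0.8·78/13 = 9.8.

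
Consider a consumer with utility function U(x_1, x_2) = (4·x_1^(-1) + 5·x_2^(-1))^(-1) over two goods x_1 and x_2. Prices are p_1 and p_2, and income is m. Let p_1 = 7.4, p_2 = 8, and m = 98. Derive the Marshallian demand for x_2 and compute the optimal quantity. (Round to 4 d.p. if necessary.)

x_2* = 6.5852

MRS = MU_x_1/MU_x_2 = (4/5)·(x_2/x_1)^(2). Set equal to p_1/p_2.
Solve for the ratio: x_2/x_1 = [(5/4)·p_1/p_2]^(0.5).
With the ratio pinned down, the budget gives x_1* = m/(p_1 + p_2·(x_2/x_1)) and x_2* = (x_2/x_1)·x_1*.
Numerically x_2/x_1 = 1.075291, so x_1* = 98/(7.4 + 8·1.075291) = 6.1241 and x_2* = 1.075291·6.1241 = 6.5852.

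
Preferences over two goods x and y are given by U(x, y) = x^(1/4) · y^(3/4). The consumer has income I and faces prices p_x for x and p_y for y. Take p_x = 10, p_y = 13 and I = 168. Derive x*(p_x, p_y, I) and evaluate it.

MU_x/MU_y = (0.25·y)/(0.75·x); tangency sets this equal to p_x/p_y.
Rearranging, p_y·y = 3·p_x·x. Substituting into the budget gives p_x·x·(1 + 3) = I.
Demand: x*(p_x,p_y,I) = 0.25·I/p_x and y* = 0.75·I/p_y.
At p_x=10, p_y=13, I=168: x* = 0.25·168/10 = 4.2.

x* = 4.2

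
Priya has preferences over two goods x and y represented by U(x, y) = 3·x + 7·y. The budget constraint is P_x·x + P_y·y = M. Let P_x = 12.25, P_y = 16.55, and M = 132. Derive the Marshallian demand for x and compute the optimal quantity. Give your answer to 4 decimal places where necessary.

x* = 0

Numerically: x* = 0, y* = 7.9758.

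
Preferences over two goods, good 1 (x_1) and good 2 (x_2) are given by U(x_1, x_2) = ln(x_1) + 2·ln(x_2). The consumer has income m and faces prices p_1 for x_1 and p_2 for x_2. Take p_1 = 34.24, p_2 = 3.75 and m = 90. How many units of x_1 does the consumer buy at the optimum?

Tangency: MRS = (1/2)·x_2/x_1 = p_1/p_2.
So p_2·x_2 = 2·p_1·x_1; combined with the budget, a share 1/3 of income goes to x_1.
Demand: x_1*(p_1,p_2,m) = 1/3·m/p_1 and x_2* = 2/3·m/p_2.
At p_1=34.24, p_2=3.75, m=90: x_1* = 1/3·90/34.24 = 0.8762.

x_1* = 0.8762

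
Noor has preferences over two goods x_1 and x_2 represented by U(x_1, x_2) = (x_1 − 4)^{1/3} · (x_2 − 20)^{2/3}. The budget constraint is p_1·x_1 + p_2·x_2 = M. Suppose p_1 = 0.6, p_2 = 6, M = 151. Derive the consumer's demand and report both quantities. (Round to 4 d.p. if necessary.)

x_1* = 19.8889, x_2* = 23.1778

Discretionary income = 151 − 4·0.6 − 20·6 = 28.6; x_1* = 4 + 1/3·28.6/0.6 = 19.8889; x_2* = 20 + 2/3·28.6/6 = 23.1778.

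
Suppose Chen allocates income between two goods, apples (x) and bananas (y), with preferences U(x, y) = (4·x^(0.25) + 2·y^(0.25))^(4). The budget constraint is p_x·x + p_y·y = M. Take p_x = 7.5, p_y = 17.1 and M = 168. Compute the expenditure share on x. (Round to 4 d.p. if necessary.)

With the ratio pinned down, the budget gives x* = M/(p_x + p_y·(y/x)) and y* = (y/x)·x*.
Numerically y/x = 0.132245, so x* = 168/(7.5 + 17.1·0.132245) = 17.2107 and y* = 0.132245·17.2107 = 2.276.
Expenditure on x: 7.5·17.2107 = 129.0799; share = 0.7683.

share on x = 0.7683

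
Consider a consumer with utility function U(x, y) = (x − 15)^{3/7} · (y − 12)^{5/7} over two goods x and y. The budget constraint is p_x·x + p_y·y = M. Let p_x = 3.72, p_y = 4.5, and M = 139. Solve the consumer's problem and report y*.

MRS = (3/5)·(y−12)/(x−15). Tangency with p_x/p_y gives y−12 = (5/3)·(p_x/p_y)·(x−15).
After buying the subsistence bundle (15, 12), a share 0.375 of the remaining income goes to x: x* = 15 + 0.375·(M − 15p_x − 12p_y)/p_x.
Discretionary income = 139 − 15·3.72 − 12·4.5 = 29.2; y* = 12 + 0.625·29.2/4.5 = 16.0556.

y* = 16.0556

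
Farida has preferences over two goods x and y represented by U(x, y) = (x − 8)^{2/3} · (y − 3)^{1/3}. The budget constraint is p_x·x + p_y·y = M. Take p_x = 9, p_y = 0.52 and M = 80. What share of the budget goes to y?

MRS = 2·(y−3)/(x−8). Tangency with p_x/p_y gives y−3 = (1/2)·(p_x/p_y)·(x−8).
After buying the subsistence bundle (8, 3), a share 2/3 of the remaining income goes to x: x* = 8 + 2/3·(M − 8p_x − 3p_y)/p_x.
Discretionary income = 80 − 8·9 − 3·0.52 = 6.44; x* = 8 + 2/3·6.44/9 = 8.477; y* = 3 + 1/3·6.44/0.52 = 7.1282.
Expenditure on y: 0.52·7.1282 = 3.7067; share = 0.0463.

share on y = 0.0463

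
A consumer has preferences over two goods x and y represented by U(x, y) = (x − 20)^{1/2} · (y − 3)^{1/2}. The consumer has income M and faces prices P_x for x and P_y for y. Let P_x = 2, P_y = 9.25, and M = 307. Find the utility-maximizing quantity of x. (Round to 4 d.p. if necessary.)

x* = 79.8125

MRS = (y−3)/(x−20). Tangency with P_x/P_y gives y−3 = (P_x/P_y)·(x−20).
After buying the subsistence bundle (20, 3), a share 0.5 of the remaining income goes to x: x* = 20 + 0.5·(M − 20P_x − 3P_y)/P_x.
Discretionary income = 307 − 20·2 − 3·9.25 = 239.25; x* = 20 + 0.5·239.25/2 = 79.8125.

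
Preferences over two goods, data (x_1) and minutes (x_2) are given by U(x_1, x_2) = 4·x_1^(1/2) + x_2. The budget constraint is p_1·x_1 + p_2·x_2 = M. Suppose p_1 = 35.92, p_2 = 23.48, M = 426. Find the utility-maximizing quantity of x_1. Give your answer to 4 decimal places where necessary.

Set MRS = p_1/p_2: 2·x_1^(−1/2) = p_1/p_2.
Solve: √x_1 = 2·p_2/p_1, so x_1*(p_1,p_2) = (2·p_2/p_1)², and x_2* = (M − p_1·x_1*)/p_2.
Plugging in: x_1* = (2·23.48/35.92)² = 1.7092.

x_1* = 1.7092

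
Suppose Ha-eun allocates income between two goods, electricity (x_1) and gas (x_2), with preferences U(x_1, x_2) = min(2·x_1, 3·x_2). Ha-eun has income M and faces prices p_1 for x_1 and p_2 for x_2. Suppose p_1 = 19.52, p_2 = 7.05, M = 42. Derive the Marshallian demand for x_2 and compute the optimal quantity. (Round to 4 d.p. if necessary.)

x_2* = 1.1561

With perfect complements, no substitution: consume in ratio x_1:x_2 = 3:2.
Budget: p_1·x_1 + p_2·(2/3)·x_1 = M, so (3·p_1 + 2·p_2)·x_1 = 3·M.
Demand: x_1*(p_1,p_2,M) = 3·M/(3·p_1 + 2·p_2), x_2* = 2·M/(3·p_1 + 2·p_2).
Here 3·19.52 + 2·7.05 = 72.66, giving x_2* = 1.1561.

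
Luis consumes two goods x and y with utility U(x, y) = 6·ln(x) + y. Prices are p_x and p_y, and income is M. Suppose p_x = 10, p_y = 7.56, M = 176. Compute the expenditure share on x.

Set MRS = p_x/p_y: (6/x)/1 = p_x/p_y.
So x*(p_x,p_y) = 6·p_y/p_x, independent of income; and y* = (M − 6·p_y)/p_y.
At the given prices: x* = 6·7.56/10 = 4.536, and y* = 17.2804.
Expenditure on x: 10·4.536 = 45.36; share = 0.2577.

share on x = 0.2577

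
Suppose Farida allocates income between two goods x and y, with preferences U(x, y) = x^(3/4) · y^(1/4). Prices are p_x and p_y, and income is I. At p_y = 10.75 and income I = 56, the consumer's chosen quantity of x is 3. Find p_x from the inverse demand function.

MU_x/MU_y = (0.75·y)/(0.25·x); tangency sets this equal to p_x/p_y.
Rearranging, p_y·y = (1/3)·p_x·x. Substituting into the budget gives p_x·x·(1 + (1/3)) = I.
Demand: x*(p_x,p_y,I) = 0.75·I/p_x and y* = 0.25·I/p_y.
Set x* = 3 in the demand function and solve for p_x: p_x = 14.

p_x = 14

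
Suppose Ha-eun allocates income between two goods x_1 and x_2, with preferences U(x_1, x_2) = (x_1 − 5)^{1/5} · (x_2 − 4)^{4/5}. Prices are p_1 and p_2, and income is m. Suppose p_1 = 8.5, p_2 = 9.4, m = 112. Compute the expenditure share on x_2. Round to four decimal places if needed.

This is Cobb-Douglas in (x_1−5, x_2−4): tangency gives 0.2·p_2·(x_2−4) = 0.8·p_1·(x_1−5).
After buying the subsistence bundle (5, 4), a share 0.2 of the remaining income goes to x_1: x_1* = 5 + 0.2·(m − 5p_1 − 4p_2)/p_1.
Discretionary income = 112 − 5·8.5 − 4·9.4 = 31.9; x_1* = 5 + 0.2·31.9/8.5 = 5.7506; x_2* = 4 + 0.8·31.9/9.4 = 6.7149.
Expenditure on x_2: 9.4·6.7149 = 63.12; share = 0.5636.

share on x_2 = 0.5636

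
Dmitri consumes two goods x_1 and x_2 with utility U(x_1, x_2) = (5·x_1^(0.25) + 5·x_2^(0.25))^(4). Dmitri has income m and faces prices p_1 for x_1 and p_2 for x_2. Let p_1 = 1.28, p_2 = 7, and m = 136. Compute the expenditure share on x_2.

share on x_2 = 0.3621

Numerically x_2/x_1 = 0.103789, so x_1* = 136/(1.28 + 7·0.103789) = 67.7791 and x_2* = 0.103789·67.7791 = 7.0347.
Expenditure on x_2: 7·7.0347 = 49.2428; share = 0.3621.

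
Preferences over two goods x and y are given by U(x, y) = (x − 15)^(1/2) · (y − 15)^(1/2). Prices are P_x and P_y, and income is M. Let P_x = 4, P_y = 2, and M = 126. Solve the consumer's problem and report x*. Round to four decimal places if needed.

x* = 19.5

After buying the subsistence bundle (15, 15), a share 0.5 of the remaining income goes to x: x* = 15 + 0.5·(M − 15P_x − 15P_y)/P_x.
Discretionary income = 126 − 15·4 − 15·2 = 36; x* = 15 + 0.5·36/4 = 19.5.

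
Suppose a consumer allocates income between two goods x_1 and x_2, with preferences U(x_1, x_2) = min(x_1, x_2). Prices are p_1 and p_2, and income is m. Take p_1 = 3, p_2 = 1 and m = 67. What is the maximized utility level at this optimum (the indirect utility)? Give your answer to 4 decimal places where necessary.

V = 16.75

Leontief preferences: the optimum is at the kink where x_1/1 = x_2/1, i.e. x_2 = x_1.
Budget: p_1·x_1 + p_2·x_1 = m, so (p_1 + p_2)·x_1 = m.
Demand: x_1*(p_1,p_2,m) = m/(p_1 + p_2), x_2* = m/(p_1 + p_2).
Here 3 + 1 = 4, giving x_1* = 16.75 and x_2* = 16.75.
Utility at the optimum: U(16.75, 16.75) = 16.75.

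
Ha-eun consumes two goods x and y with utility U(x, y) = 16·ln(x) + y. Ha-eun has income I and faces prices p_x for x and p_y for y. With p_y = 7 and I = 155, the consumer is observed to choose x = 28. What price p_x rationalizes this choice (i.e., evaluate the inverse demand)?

Set MRS = p_x/p_y: (16/x)/1 = p_x/p_y.
So x*(p_x,p_y) = 16·p_y/p_x, independent of income; and y* = (I − 16·p_y)/p_y.
Set x* = 28 in the demand function and solve for p_x: p_x = 4.

p_x = 4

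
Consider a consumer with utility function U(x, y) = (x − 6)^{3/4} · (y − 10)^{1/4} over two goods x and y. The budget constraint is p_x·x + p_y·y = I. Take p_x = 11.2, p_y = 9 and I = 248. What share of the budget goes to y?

Let x' = x−6, y' = y−10. MRS = 3·y'/x' = p_x/p_y.
After buying the subsistence bundle (6, 10), a share 0.75 of the remaining income goes to x: x* = 6 + 0.75·(I − 6p_x − 10p_y)/p_x.
Discretionary income = 248 − 6·11.2 − 10·9 = 90.8; x* = 6 + 0.75·90.8/11.2 = 12.0804; y* = 10 + 0.25·90.8/9 = 12.5222.
Expenditure on y: 9·12.5222 = 112.7; share = 0.4544.

share on y = 0.4544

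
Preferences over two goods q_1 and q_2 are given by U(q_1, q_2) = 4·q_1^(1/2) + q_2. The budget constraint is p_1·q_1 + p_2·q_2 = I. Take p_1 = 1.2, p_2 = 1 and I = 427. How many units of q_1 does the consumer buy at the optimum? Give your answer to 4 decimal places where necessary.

Set MRS = p_1/p_2: 2·q_1^(−1/2) = p_1/p_2.
Thus q_1* = (2·p_2/p_1)² — independent of I — with the rest of income spent on q_2.
Plugging in: q_1* = (2·1/1.2)² = 2.7778.

q_1* = 2.7778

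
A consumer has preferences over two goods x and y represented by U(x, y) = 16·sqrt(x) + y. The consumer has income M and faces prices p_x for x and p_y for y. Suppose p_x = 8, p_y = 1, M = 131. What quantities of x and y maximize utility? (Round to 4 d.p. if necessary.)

x* = 1, y* = 123

Utility is quasi-linear in y; the FOC for x is 8/√x = p_x/p_y.
Solve: √x = 8·p_y/p_x, so x*(p_x,p_y) = (8·p_y/p_x)², and y* = (M − p_x·x*)/p_y.
Plugging in: x* = (8·1/8)² = 1, y* = 123.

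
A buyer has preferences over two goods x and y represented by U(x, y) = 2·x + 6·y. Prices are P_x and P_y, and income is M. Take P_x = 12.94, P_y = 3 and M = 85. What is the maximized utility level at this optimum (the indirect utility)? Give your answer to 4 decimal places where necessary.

Perfect substitutes: compare marginal utility per dollar. 2/P_x vs 6/P_y → 0.1546 vs 2.
y gives more utility per dollar, so spend all income on y: y* = M/P_y, x* = 0.
Numerically: x* = 0, y* = 28.3333.
Utility at the optimum: U(0, 28.3333) = 170.

V = 170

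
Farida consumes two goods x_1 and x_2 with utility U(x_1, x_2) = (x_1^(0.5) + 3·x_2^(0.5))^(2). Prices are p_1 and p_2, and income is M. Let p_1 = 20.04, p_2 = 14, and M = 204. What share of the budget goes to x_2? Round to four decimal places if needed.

Substitute x_2 = (x_2/x_1)·x_1 into the budget: x_1* = M/(p_1 + p_2·(x_2/x_1)).
Numerically x_2/x_1 = 18.44089, so x_1* = 204/(20.04 + 14·18.44089) = 0.7333 and x_2* = 18.44089·0.7333 = 13.5218.
Expenditure on x_2: 14·13.5218 = 189.3056; share = 0.928.

share on x_2 = 0.928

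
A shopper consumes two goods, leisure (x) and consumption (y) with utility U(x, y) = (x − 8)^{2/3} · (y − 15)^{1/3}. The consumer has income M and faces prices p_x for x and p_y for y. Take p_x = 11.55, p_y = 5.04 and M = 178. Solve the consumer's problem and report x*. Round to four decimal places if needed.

x* = 8.5772

After buying the subsistence bundle (8, 15), a share 2/3 of the remaining income goes to x: x* = 8 + 2/3·(M − 8p_x − 15p_y)/p_x.
Discretionary income = 178 − 8·11.55 − 15·5.04 = 10; x* = 8 + 2/3·10/11.55 = 8.5772.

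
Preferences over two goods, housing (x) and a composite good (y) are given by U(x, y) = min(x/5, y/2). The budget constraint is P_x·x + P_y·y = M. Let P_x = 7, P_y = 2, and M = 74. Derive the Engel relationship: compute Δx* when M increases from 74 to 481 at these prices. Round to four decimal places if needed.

Leontief preferences: the optimum is at the kink where x/5 = y/2, i.e. y = (2/5)·x.
Budget: P_x·x + P_y·(2/5)·x = M, so (5·P_x + 2·P_y)·x = 5·M.
Demand: x*(P_x,P_y,M) = 5·M/(5·P_x + 2·P_y), y* = 2·M/(5·P_x + 2·P_y).
Here 5·7 + 2·2 = 39, giving x* = 9.4872.
At M' = 481: x* = 61.6667. Change: 61.6667 − 9.4872 = 52.1795.

Δx* = 52.1795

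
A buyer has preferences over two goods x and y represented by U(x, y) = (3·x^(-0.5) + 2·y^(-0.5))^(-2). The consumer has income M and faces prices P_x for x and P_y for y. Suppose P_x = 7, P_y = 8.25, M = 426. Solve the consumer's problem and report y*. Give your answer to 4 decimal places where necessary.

Substitute y = (y/x)·x into the budget: x* = M/(P_x + P_y·(y/x)).
Numerically y/x = 0.683967, so x* = 426/(7 + 8.25·0.683967) = 33.6953 and y* = 0.683967·33.6953 = 23.0464.

y* = 23.0464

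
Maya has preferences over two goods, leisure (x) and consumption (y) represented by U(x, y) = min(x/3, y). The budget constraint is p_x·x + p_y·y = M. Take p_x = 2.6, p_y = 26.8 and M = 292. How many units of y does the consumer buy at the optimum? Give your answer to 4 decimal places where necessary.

Demand: x*(p_x,p_y,M) = 3·M/(3·p_x + p_y), y* = M/(3·p_x + p_y).
Here 3·2.6 + 26.8 = 34.6, giving y* = 8.4393.

y* = 8.4393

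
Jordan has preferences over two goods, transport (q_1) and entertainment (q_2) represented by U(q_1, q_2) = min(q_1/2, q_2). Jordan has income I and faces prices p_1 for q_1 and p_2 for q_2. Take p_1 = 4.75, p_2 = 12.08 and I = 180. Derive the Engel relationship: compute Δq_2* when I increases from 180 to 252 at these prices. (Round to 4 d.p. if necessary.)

With perfect complements, no substitution: consume in ratio q_1:q_2 = 2:1.
Budget: p_1·q_1 + p_2·(1/2)·q_1 = I, so (2·p_1 + p_2)·q_1 = 2·I.
Demand: q_1*(p_1,p_2,I) = 2·I/(2·p_1 + p_2), q_2* = I/(2·p_1 + p_2).
Here 2·4.75 + 12.08 = 21.58, giving q_2* = 8.3411.
At I' = 252: q_2* = 11.6775. Change: 11.6775 − 8.3411 = 3.3364.

Δq_2* = 3.3364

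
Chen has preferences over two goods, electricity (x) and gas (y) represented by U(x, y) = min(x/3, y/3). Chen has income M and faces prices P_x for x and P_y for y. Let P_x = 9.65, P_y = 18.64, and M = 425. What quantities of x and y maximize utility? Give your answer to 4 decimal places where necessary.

With perfect complements, no substitution: consume in ratio x:y = 3:3.
Budget: P_x·x + P_y·x = M, so (3·P_x + 3·P_y)·x = 3·M.
Demand: x*(P_x,P_y,M) = 3·M/(3·P_x + 3·P_y), y* = 3·M/(3·P_x + 3·P_y).
Here 3·9.65 + 3·18.64 = 84.87, giving x* = 15.023 and y* = 15.023.

x* = 15.023, y* = 15.023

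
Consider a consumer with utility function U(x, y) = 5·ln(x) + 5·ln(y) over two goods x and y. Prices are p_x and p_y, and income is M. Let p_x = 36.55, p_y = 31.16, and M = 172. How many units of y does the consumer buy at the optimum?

At p_x=36.55, p_y=31.16, M=172: y* = 0.5·172/31.16 = 2.7599.

y* = 2.7599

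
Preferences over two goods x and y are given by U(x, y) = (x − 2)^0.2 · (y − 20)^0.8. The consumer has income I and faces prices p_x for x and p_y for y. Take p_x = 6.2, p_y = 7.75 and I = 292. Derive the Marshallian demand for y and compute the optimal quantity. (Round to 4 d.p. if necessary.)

This is Cobb-Douglas in (x−2, y−20): tangency gives 0.2·p_y·(y−20) = 0.8·p_x·(x−2).
Substituting into the budget: x* = 2 + 0.2·(I − 2·p_x − 20·p_y)/p_x, and y* = 20 + 0.8·(…)/p_y.
Discretionary income = 292 − 2·6.2 − 20·7.75 = 124.6; y* = 20 + 0.8·124.6/7.75 = 32.8619.

y* = 32.8619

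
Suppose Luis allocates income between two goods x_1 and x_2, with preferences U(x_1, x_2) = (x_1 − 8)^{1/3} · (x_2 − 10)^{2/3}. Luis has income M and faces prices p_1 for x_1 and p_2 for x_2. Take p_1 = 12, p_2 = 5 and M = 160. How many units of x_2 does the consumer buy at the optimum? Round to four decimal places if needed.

Let x_1' = x_1−8, x_2' = x_2−10. MRS = (1/2)·x_2'/x_1' = p_1/p_2.
After buying the subsistence bundle (8, 10), a share 1/3 of the remaining income goes to x_1: x_1* = 8 + 1/3·(M − 8p_1 − 10p_2)/p_1.
Discretionary income = 160 − 8·12 − 10·5 = 14; x_2* = 10 + 2/3·14/5 = 11.8667.

x_2* = 11.8667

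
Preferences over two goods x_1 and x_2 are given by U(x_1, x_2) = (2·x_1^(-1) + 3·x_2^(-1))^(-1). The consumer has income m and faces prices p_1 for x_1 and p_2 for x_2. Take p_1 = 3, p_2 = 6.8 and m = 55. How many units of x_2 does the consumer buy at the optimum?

x_2* = 5.2442

Substitute x_2 = (x_2/x_1)·x_1 into the budget: x_1* = m/(p_1 + p_2·(x_2/x_1)).
Numerically x_2/x_1 = 0.813489, so x_1* = 55/(3 + 6.8·0.813489) = 6.4465 and x_2* = 0.813489·6.4465 = 5.2442.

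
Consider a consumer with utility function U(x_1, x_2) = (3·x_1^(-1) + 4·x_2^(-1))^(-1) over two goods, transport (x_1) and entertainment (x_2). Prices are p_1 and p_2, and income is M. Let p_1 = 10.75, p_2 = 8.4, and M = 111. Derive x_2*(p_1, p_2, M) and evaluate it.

Substitute x_2 = (x_2/x_1)·x_1 into the budget: x_1* = M/(p_1 + p_2·(x_2/x_1)).
Numerically x_2/x_1 = 1.306273, so x_1* = 111/(10.75 + 8.4·1.306273) = 5.1099 and x_2* = 1.306273·5.1099 = 6.6749.

x_2* = 6.6749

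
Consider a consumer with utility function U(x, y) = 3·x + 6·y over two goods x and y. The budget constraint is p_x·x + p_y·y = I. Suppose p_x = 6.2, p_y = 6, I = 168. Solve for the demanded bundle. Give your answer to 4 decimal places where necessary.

x* = 0, y* = 28

Perfect substitutes: compare marginal utility per dollar. 3/p_x vs 6/p_y → 0.4839 vs 1.
y gives more utility per dollar, so spend all income on y: y* = I/p_y, x* = 0.
Numerically: x* = 0, y* = 28.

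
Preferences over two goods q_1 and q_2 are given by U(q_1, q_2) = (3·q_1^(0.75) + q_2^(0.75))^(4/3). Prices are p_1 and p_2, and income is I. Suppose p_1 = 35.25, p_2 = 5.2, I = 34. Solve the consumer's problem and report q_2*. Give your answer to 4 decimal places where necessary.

MU_q_1 ∝ 3·q_1^(-0.25), MU_q_2 ∝ q_2^(-0.25), so MRS = 3·(q_2/q_1)^(0.25) = p_1/p_2.
Hence q_2/q_1 = ((1/3)·p_1/p_2)^(1/(0.25)), i.e. raised to the 4 power.
Substitute q_2 = (q_2/q_1)·q_1 into the budget: q_1* = I/(p_1 + p_2·(q_2/q_1)).
Numerically q_2/q_1 = 26.069824, so q_1* = 34/(35.25 + 5.2·26.069824) = 0.199 and q_2* = 26.069824·0.199 = 5.1891.

q_2* = 5.1891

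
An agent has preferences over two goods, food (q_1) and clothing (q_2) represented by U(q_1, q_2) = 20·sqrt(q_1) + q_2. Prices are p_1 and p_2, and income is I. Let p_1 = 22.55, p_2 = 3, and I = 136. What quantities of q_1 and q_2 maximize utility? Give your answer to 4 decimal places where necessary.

q_1* = 1.7699, q_2* = 32.0296

MU_q_1 = 10/√q_1, MU_q_2 = 1. Tangency: 10/√q_1 = p_1/p_2.
Solve: √q_1 = 10·p_2/p_1, so q_1*(p_1,p_2) = (10·p_2/p_1)², and q_2* = (I − p_1·q_1*)/p_2.
Plugging in: q_1* = (10·3/22.55)² = 1.7699, q_2* = 32.0296.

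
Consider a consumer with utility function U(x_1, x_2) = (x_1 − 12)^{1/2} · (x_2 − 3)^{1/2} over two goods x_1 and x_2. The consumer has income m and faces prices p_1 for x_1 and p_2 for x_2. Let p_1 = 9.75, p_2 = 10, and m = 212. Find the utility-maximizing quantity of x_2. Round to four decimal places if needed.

This is Cobb-Douglas in (x_1−12, x_2−3): tangency gives 0.5·p_2·(x_2−3) = 0.5·p_1·(x_1−12).
After buying the subsistence bundle (12, 3), a share 0.5 of the remaining income goes to x_1: x_1* = 12 + 0.5·(m − 12p_1 − 3p_2)/p_1.
Discretionary income = 212 − 12·9.75 − 3·10 = 65; x_2* = 3 + 0.5·65/10 = 6.25.

x_2* = 6.25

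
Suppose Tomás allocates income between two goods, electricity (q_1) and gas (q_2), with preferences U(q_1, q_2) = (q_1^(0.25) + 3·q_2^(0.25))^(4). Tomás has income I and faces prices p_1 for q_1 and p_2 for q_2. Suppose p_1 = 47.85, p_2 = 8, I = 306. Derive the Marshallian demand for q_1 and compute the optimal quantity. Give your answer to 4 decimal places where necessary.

q_1* = 0.7223

MU_q_1 ∝ q_1^(-0.75), MU_q_2 ∝ 3·q_2^(-0.75), so MRS = (1/3)·(q_2/q_1)^(0.75) = p_1/p_2.
Solve for the ratio: q_2/q_1 = [3·p_1/p_2]^(4/3).
Substitute q_2 = (q_2/q_1)·q_1 into the budget: q_1* = I/(p_1 + p_2·(q_2/q_1)).
Numerically q_2/q_1 = 46.976892, so q_1* = 306/(47.85 + 8·46.976892) = 0.7223.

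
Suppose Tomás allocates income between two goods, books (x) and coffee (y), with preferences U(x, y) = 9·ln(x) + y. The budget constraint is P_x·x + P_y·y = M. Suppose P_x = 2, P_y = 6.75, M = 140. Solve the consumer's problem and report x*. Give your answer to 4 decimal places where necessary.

Set MRS = P_x/P_y: (9/x)/1 = P_x/P_y.
So x*(P_x,P_y) = 9·P_y/P_x, independent of income; and y* = (M − 9·P_y)/P_y.
At the given prices: x* = 9·6.75/2 = 30.375.

x* = 30.375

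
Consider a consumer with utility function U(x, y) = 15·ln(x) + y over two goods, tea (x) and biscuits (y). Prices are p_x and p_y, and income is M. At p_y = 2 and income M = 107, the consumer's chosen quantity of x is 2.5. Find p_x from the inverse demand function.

MU_x = 15/x, MU_y = 1. Tangency: 15/x = p_x/p_y.
So x*(p_x,p_y) = 15·p_y/p_x, independent of income; and y* = (M − 15·p_y)/p_y.
Set x* = 2.5 in the demand function and solve for p_x: p_x = 12.

p_x = 12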